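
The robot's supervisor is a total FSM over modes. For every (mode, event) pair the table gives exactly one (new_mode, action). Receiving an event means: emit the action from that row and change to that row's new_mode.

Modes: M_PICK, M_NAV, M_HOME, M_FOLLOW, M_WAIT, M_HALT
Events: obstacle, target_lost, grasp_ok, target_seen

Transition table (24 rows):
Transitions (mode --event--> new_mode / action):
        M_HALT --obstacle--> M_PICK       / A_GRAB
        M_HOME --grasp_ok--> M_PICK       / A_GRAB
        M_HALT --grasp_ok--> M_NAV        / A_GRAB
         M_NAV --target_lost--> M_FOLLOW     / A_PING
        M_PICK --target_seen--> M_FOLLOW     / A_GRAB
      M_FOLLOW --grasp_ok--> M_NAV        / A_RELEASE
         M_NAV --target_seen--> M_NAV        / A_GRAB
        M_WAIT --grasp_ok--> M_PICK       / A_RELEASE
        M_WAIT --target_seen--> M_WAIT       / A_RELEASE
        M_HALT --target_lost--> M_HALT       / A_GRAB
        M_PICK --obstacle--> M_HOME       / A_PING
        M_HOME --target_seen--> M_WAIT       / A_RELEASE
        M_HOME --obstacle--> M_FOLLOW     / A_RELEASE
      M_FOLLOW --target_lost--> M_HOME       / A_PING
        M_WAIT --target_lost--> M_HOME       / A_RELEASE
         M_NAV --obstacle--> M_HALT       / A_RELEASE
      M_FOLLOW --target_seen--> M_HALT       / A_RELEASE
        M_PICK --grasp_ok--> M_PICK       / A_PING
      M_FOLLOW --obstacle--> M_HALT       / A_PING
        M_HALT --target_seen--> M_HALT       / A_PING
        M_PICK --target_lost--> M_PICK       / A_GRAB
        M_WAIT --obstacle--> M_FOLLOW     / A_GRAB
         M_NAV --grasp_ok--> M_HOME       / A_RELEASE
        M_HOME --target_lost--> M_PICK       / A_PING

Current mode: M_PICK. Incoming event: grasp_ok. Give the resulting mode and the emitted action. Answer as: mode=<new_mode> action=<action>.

mode=M_PICK action=A_PING

current mode = M_PICK; filter table to that mode:
  (M_PICK, target_seen) → (M_FOLLOW, A_GRAB)
  (M_PICK, obstacle) → (M_HOME, A_PING)
  (M_PICK, grasp_ok) → (M_PICK, A_PING)  ← event matches
  (M_PICK, target_lost) → (M_PICK, A_GRAB)
event = grasp_ok selects (M_PICK, A_PING)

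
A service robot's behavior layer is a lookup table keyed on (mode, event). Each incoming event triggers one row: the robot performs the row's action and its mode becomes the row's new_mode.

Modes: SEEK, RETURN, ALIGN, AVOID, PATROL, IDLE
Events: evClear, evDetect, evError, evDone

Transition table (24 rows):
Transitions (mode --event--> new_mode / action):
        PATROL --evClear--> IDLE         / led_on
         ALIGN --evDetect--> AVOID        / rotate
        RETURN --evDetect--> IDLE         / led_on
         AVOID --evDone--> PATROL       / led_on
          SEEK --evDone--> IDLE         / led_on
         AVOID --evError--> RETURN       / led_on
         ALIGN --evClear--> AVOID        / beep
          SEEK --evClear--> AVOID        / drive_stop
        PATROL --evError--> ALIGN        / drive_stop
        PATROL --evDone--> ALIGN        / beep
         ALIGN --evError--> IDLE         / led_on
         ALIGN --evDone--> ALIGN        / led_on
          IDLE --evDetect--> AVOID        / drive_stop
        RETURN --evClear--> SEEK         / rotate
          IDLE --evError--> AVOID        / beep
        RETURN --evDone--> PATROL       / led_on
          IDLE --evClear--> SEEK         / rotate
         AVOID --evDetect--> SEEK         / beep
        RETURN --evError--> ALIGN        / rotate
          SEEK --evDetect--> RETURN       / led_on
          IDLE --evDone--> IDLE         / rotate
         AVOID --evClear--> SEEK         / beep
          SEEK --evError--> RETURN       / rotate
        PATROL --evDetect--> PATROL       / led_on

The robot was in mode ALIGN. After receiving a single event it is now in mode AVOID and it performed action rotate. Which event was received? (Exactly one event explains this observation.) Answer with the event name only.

try evClear: (ALIGN, evClear) → (AVOID, beep)
try evDetect: (ALIGN, evDetect) → (AVOID, rotate)  ← matches
try evError: (ALIGN, evError) → (IDLE, led_on)
try evDone: (ALIGN, evDone) → (ALIGN, led_on)

evDetect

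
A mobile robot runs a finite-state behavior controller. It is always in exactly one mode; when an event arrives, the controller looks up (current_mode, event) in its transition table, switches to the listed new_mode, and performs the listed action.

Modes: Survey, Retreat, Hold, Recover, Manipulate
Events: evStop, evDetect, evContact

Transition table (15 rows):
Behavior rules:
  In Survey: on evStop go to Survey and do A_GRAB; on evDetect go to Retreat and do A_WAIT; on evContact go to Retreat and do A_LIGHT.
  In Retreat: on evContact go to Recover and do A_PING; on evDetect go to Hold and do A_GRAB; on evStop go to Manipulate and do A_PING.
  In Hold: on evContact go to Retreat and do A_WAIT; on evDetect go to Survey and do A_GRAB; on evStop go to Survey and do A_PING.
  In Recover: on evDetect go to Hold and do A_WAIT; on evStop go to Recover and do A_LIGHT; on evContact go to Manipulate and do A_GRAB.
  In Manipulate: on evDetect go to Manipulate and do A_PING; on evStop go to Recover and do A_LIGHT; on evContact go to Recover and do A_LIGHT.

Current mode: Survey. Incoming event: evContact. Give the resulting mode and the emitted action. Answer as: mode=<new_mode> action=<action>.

mode=Retreat action=A_LIGHT

current mode = Survey; filter table to that mode:
  (Survey, evStop) → (Survey, A_GRAB)
  (Survey, evDetect) → (Retreat, A_WAIT)
  (Survey, evContact) → (Retreat, A_LIGHT)  ← event matches
event = evContact selects (Retreat, A_LIGHT)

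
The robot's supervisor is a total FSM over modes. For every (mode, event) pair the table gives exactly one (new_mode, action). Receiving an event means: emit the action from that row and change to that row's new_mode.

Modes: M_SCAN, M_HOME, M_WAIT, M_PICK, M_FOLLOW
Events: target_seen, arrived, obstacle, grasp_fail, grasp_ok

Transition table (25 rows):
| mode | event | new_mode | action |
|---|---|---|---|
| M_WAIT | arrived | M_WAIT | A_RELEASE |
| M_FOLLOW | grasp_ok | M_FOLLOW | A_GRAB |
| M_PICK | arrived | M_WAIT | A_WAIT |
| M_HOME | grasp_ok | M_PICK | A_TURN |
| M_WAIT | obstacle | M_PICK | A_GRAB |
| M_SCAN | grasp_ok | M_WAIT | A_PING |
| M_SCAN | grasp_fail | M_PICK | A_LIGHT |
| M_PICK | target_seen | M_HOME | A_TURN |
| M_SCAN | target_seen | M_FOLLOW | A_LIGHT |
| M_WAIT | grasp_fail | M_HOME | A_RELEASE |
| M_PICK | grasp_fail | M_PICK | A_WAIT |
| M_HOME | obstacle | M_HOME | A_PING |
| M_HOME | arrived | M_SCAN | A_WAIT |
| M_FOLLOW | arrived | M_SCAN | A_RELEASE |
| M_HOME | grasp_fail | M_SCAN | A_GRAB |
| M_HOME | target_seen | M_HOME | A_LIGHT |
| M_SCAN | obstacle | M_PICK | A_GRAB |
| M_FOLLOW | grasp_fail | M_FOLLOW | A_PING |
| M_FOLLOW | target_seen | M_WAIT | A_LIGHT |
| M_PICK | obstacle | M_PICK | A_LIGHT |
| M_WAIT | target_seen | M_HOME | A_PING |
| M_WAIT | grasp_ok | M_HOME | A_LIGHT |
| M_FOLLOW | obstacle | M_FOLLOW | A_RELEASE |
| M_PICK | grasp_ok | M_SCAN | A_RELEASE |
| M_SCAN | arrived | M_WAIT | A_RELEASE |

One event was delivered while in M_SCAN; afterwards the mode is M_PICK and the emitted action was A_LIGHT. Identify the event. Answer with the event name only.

grasp_fail

try target_seen: (M_SCAN, target_seen) → (M_FOLLOW, A_LIGHT)
try arrived: (M_SCAN, arrived) → (M_WAIT, A_RELEASE)
try obstacle: (M_SCAN, obstacle) → (M_PICK, A_GRAB)
try grasp_fail: (M_SCAN, grasp_fail) → (M_PICK, A_LIGHT)  ← matches
try grasp_ok: (M_SCAN, grasp_ok) → (M_WAIT, A_PING)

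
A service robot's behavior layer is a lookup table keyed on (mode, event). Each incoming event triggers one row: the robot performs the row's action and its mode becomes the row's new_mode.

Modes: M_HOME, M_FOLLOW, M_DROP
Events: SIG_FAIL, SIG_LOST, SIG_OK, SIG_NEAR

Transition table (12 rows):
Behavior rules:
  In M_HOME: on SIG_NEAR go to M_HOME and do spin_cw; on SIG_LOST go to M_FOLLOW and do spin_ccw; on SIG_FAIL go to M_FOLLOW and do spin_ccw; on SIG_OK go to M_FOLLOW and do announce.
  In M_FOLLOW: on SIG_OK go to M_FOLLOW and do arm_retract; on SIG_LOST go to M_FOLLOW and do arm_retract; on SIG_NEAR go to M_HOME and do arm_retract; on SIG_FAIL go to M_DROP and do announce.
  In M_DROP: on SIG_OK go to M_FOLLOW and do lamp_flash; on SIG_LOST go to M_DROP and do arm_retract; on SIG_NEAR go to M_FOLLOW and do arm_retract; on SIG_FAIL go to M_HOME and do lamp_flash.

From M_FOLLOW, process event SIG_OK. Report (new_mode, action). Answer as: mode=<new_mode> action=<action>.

current mode = M_FOLLOW; filter table to that mode:
  (M_FOLLOW, SIG_OK) → (M_FOLLOW, arm_retract)  ← event matches
  (M_FOLLOW, SIG_LOST) → (M_FOLLOW, arm_retract)
  (M_FOLLOW, SIG_NEAR) → (M_HOME, arm_retract)
  (M_FOLLOW, SIG_FAIL) → (M_DROP, announce)
event = SIG_OK selects (M_FOLLOW, arm_retract)

mode=M_FOLLOW action=arm_retract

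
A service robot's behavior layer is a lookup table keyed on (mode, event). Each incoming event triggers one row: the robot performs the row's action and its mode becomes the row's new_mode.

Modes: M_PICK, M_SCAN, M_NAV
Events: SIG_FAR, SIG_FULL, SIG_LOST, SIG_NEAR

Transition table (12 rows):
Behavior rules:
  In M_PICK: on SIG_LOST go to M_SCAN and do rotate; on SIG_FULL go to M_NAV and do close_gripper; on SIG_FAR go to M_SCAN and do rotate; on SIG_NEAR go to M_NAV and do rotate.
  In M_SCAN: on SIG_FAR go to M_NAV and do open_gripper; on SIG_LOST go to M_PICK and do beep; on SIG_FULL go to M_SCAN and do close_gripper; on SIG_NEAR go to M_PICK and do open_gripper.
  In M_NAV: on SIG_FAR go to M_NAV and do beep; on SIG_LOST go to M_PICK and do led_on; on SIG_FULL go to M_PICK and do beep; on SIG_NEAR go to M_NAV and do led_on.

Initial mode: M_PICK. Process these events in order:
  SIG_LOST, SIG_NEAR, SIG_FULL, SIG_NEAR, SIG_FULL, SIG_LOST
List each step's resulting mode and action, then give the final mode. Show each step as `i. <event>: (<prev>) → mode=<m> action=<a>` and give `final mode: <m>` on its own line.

final mode: M_SCAN

1. SIG_LOST: (M_PICK) → mode=M_SCAN action=rotate
2. SIG_NEAR: (M_SCAN) → mode=M_PICK action=open_gripper
3. SIG_FULL: (M_PICK) → mode=M_NAV action=close_gripper
4. SIG_NEAR: (M_NAV) → mode=M_NAV action=led_on
5. SIG_FULL: (M_NAV) → mode=M_PICK action=beep
6. SIG_LOST: (M_PICK) → mode=M_SCAN action=rotate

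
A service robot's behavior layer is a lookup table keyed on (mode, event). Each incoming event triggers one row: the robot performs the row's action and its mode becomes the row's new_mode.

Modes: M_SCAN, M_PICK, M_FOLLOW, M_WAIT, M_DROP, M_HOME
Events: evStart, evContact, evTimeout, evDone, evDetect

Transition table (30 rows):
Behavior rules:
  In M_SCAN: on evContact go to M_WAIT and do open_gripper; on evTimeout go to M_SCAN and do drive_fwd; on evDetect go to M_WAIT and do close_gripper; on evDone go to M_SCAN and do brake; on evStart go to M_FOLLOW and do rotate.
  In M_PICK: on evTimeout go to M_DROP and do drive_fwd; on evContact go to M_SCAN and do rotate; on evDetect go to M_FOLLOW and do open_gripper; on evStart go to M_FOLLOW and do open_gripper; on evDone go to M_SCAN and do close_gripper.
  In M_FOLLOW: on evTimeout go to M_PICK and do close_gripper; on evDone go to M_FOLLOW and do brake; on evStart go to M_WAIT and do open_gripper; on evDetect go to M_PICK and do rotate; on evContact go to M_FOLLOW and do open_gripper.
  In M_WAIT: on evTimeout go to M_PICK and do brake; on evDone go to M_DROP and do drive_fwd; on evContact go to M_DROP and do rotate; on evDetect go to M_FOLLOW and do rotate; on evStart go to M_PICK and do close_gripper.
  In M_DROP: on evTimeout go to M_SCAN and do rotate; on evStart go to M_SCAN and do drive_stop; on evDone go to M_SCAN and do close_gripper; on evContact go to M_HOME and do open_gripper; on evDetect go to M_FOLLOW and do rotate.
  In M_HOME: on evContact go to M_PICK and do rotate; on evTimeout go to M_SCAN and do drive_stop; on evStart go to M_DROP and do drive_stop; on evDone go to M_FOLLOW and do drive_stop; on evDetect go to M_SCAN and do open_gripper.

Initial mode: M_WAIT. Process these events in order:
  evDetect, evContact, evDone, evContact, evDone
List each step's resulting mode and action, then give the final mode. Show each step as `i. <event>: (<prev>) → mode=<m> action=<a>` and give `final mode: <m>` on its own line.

1. evDetect: (M_WAIT) → mode=M_FOLLOW action=rotate
2. evContact: (M_FOLLOW) → mode=M_FOLLOW action=open_gripper
3. evDone: (M_FOLLOW) → mode=M_FOLLOW action=brake
4. evContact: (M_FOLLOW) → mode=M_FOLLOW action=open_gripper
5. evDone: (M_FOLLOW) → mode=M_FOLLOW action=brake

final mode: M_FOLLOW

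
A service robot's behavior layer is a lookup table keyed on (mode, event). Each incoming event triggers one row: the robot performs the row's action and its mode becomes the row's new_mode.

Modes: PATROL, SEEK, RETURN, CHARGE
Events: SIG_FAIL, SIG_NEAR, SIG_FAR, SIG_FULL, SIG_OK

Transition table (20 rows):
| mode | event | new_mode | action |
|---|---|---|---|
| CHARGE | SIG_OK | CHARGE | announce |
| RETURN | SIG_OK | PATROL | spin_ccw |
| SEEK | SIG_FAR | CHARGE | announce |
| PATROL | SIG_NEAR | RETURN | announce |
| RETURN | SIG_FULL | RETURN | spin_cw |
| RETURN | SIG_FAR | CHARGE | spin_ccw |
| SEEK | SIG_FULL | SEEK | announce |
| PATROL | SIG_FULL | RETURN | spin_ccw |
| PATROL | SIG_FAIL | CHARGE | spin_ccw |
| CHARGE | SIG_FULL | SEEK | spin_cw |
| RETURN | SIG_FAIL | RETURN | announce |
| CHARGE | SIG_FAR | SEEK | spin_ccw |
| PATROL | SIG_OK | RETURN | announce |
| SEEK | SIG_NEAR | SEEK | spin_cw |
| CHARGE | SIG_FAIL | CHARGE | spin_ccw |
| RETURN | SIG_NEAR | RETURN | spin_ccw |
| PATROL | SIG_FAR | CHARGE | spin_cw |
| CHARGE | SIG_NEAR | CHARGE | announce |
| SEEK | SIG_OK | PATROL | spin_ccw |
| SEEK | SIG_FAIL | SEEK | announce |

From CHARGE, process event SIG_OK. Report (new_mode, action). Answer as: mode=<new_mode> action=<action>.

mode=CHARGE action=announce

current mode = CHARGE; filter table to that mode:
  (CHARGE, SIG_OK) → (CHARGE, announce)  ← event matches
  (CHARGE, SIG_FULL) → (SEEK, spin_cw)
  (CHARGE, SIG_FAR) → (SEEK, spin_ccw)
  (CHARGE, SIG_FAIL) → (CHARGE, spin_ccw)
  (CHARGE, SIG_NEAR) → (CHARGE, announce)
event = SIG_OK selects (CHARGE, announce)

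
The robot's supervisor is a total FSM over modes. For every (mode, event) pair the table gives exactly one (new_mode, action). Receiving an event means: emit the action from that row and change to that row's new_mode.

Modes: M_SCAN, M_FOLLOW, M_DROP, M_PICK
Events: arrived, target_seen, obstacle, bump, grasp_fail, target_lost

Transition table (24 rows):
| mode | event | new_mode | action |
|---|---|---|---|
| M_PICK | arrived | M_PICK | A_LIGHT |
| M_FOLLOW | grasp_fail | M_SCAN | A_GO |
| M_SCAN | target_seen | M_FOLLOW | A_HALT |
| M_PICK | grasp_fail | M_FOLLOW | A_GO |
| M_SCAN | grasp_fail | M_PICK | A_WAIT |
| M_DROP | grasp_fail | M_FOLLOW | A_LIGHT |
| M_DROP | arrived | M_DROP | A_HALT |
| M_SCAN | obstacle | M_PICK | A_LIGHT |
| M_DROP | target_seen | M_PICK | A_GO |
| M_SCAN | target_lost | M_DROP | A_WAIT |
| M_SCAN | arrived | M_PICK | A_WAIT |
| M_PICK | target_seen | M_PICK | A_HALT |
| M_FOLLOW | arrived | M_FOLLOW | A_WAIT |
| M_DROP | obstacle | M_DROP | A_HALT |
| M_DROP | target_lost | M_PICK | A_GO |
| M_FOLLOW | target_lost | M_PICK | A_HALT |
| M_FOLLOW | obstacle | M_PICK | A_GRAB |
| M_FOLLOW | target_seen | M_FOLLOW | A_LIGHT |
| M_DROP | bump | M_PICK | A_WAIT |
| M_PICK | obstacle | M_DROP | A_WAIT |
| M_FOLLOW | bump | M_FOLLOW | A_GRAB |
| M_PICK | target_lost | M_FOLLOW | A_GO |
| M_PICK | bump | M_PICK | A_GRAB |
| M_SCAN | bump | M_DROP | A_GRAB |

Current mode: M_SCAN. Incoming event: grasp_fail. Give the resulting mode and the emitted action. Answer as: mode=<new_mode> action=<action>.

mode=M_PICK action=A_WAIT

current mode = M_SCAN; filter table to that mode:
  (M_SCAN, target_seen) → (M_FOLLOW, A_HALT)
  (M_SCAN, grasp_fail) → (M_PICK, A_WAIT)  ← event matches
  (M_SCAN, obstacle) → (M_PICK, A_LIGHT)
  (M_SCAN, target_lost) → (M_DROP, A_WAIT)
  (M_SCAN, arrived) → (M_PICK, A_WAIT)
  (M_SCAN, bump) → (M_DROP, A_GRAB)
event = grasp_fail selects (M_PICK, A_WAIT)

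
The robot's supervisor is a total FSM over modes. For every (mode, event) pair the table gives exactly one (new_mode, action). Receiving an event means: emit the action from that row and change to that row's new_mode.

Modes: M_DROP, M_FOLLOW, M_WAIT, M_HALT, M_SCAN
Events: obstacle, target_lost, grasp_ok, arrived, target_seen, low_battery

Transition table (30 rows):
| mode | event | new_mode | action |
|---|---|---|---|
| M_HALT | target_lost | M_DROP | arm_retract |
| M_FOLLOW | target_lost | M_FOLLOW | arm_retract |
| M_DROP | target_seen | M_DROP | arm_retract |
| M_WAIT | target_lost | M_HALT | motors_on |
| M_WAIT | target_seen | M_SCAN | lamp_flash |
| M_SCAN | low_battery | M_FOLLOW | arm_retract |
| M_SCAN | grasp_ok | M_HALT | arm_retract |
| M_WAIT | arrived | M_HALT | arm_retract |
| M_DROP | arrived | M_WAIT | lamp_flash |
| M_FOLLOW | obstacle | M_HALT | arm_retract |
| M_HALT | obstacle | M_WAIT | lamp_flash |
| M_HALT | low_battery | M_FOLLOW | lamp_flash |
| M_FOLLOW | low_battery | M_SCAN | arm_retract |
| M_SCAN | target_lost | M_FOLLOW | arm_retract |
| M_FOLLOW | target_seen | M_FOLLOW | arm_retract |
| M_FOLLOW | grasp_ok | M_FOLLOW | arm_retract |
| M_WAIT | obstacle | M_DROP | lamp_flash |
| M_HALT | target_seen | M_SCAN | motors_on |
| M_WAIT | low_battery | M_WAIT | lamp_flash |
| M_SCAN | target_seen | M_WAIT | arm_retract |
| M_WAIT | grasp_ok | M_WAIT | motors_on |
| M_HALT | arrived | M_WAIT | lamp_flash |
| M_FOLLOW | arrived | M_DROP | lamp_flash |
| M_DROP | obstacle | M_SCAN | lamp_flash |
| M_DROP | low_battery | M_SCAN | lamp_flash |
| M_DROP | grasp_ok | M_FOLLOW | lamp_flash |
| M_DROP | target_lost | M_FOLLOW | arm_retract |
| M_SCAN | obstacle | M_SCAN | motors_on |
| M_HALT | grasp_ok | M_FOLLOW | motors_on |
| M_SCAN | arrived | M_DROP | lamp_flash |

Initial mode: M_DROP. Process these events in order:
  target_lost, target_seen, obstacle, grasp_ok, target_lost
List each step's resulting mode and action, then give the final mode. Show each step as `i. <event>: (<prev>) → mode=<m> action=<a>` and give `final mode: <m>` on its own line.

1. target_lost: (M_DROP) → mode=M_FOLLOW action=arm_retract
2. target_seen: (M_FOLLOW) → mode=M_FOLLOW action=arm_retract
3. obstacle: (M_FOLLOW) → mode=M_HALT action=arm_retract
4. grasp_ok: (M_HALT) → mode=M_FOLLOW action=motors_on
5. target_lost: (M_FOLLOW) → mode=M_FOLLOW action=arm_retract

final mode: M_FOLLOW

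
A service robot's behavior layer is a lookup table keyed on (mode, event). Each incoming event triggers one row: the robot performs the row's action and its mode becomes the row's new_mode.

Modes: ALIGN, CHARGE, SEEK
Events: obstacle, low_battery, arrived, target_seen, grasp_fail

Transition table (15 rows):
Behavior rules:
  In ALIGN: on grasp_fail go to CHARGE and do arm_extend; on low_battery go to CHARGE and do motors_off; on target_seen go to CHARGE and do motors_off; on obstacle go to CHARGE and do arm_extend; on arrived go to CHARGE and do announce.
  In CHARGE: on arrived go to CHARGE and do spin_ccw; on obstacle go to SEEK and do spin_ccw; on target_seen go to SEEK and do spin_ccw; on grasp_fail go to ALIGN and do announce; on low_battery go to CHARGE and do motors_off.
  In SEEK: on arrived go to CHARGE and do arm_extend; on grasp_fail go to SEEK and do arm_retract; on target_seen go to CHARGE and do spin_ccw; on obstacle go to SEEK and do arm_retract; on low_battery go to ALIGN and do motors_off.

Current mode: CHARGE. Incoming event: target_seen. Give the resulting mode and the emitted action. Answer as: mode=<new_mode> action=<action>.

mode=SEEK action=spin_ccw

current mode = CHARGE; filter table to that mode:
  (CHARGE, arrived) → (CHARGE, spin_ccw)
  (CHARGE, obstacle) → (SEEK, spin_ccw)
  (CHARGE, target_seen) → (SEEK, spin_ccw)  ← event matches
  (CHARGE, grasp_fail) → (ALIGN, announce)
  (CHARGE, low_battery) → (CHARGE, motors_off)
event = target_seen selects (SEEK, spin_ccw)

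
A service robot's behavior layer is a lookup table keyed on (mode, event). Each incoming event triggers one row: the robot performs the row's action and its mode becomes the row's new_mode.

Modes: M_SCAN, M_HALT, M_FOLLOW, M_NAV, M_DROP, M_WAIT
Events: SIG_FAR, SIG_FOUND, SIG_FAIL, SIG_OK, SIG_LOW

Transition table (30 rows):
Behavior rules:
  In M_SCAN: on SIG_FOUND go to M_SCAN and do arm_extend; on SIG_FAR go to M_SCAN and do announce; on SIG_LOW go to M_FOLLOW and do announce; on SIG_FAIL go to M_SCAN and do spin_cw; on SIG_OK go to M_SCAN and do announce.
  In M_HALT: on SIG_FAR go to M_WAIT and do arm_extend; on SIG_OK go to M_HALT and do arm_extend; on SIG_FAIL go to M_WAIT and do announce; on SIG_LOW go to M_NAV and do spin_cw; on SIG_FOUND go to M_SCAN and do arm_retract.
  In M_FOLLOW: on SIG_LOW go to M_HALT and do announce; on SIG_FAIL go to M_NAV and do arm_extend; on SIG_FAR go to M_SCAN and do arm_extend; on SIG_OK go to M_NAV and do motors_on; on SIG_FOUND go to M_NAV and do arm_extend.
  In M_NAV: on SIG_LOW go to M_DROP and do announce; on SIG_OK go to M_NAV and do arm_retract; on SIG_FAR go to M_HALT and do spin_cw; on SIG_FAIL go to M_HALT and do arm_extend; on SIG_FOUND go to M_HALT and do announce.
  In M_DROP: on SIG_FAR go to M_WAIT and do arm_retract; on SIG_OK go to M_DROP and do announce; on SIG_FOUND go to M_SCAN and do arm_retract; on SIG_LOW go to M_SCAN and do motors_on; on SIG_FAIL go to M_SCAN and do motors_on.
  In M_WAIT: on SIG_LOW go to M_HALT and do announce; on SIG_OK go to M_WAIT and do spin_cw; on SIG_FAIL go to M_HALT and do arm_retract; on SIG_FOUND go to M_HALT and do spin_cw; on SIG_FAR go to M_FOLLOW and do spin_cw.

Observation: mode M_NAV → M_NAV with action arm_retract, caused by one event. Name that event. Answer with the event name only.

try SIG_FAR: (M_NAV, SIG_FAR) → (M_HALT, spin_cw)
try SIG_FOUND: (M_NAV, SIG_FOUND) → (M_HALT, announce)
try SIG_FAIL: (M_NAV, SIG_FAIL) → (M_HALT, arm_extend)
try SIG_OK: (M_NAV, SIG_OK) → (M_NAV, arm_retract)  ← matches
try SIG_LOW: (M_NAV, SIG_LOW) → (M_DROP, announce)

SIG_OK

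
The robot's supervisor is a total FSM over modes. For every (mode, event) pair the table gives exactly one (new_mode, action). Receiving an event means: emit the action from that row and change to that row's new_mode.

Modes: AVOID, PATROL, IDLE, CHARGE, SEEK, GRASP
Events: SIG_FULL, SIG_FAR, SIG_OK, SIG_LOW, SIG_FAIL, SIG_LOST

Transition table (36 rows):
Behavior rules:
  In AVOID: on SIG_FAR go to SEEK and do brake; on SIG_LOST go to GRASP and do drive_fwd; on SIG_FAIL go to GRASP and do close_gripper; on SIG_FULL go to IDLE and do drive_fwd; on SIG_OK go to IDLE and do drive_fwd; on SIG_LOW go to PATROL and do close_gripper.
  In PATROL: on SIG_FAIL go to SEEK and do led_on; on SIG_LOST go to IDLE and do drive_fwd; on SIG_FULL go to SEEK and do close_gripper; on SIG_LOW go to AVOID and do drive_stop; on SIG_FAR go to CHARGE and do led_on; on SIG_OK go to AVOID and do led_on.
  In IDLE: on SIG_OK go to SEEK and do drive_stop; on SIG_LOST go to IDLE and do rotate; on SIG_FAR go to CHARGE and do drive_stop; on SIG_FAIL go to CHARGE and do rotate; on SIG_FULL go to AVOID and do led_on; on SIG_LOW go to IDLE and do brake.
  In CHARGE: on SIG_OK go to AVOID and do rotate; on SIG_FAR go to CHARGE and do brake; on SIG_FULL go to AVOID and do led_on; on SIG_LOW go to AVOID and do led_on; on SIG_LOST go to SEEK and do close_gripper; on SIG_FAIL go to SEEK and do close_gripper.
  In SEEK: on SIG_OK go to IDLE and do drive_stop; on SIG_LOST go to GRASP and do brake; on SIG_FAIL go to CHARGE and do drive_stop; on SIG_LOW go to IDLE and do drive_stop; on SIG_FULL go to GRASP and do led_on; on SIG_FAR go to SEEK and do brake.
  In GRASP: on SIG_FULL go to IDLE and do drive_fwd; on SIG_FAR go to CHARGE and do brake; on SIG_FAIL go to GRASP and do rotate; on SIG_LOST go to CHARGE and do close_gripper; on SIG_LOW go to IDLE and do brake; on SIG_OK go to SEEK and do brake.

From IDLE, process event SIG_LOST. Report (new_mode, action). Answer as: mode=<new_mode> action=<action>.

mode=IDLE action=rotate

current mode = IDLE; filter table to that mode:
  (IDLE, SIG_OK) → (SEEK, drive_stop)
  (IDLE, SIG_LOST) → (IDLE, rotate)  ← event matches
  (IDLE, SIG_FAR) → (CHARGE, drive_stop)
  (IDLE, SIG_FAIL) → (CHARGE, rotate)
  (IDLE, SIG_FULL) → (AVOID, led_on)
  (IDLE, SIG_LOW) → (IDLE, brake)
event = SIG_LOST selects (IDLE, rotate)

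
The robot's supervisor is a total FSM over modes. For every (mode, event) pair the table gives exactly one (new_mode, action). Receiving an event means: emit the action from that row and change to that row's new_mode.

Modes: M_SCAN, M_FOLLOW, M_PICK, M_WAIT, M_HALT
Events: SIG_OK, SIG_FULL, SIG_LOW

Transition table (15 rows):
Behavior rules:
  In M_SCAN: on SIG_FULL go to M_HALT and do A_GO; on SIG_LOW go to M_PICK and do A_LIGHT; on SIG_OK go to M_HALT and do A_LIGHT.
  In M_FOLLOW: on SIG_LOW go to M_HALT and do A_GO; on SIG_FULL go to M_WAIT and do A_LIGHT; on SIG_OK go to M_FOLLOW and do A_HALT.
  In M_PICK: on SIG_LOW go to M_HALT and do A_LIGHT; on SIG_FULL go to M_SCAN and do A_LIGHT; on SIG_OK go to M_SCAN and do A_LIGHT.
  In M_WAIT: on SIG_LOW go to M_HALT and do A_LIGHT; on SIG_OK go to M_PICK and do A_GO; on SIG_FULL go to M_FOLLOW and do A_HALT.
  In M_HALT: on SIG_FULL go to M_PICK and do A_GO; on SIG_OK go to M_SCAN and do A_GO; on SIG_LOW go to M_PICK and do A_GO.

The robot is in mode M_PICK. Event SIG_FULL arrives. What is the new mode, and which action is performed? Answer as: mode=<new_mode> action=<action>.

mode=M_SCAN action=A_LIGHT

current mode = M_PICK; filter table to that mode:
  (M_PICK, SIG_LOW) → (M_HALT, A_LIGHT)
  (M_PICK, SIG_FULL) → (M_SCAN, A_LIGHT)  ← event matches
  (M_PICK, SIG_OK) → (M_SCAN, A_LIGHT)
event = SIG_FULL selects (M_SCAN, A_LIGHT)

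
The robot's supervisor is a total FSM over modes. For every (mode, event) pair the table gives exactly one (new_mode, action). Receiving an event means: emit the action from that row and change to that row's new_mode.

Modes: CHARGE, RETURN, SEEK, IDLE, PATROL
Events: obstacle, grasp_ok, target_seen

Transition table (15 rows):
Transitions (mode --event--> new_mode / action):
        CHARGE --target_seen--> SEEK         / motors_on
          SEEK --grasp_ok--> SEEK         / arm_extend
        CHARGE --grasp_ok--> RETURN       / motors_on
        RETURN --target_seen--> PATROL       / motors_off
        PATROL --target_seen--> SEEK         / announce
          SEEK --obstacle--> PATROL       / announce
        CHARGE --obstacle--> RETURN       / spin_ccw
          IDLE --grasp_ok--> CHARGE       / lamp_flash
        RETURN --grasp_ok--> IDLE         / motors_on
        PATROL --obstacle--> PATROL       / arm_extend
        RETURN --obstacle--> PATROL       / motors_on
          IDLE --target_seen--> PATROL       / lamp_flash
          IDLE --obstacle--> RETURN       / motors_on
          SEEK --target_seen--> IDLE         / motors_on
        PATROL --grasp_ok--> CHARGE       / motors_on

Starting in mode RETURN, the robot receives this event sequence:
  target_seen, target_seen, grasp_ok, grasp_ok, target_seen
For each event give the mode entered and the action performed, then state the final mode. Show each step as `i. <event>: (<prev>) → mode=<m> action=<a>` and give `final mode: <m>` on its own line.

1. target_seen: (RETURN) → mode=PATROL action=motors_off
2. target_seen: (PATROL) → mode=SEEK action=announce
3. grasp_ok: (SEEK) → mode=SEEK action=arm_extend
4. grasp_ok: (SEEK) → mode=SEEK action=arm_extend
5. target_seen: (SEEK) → mode=IDLE action=motors_on

final mode: IDLE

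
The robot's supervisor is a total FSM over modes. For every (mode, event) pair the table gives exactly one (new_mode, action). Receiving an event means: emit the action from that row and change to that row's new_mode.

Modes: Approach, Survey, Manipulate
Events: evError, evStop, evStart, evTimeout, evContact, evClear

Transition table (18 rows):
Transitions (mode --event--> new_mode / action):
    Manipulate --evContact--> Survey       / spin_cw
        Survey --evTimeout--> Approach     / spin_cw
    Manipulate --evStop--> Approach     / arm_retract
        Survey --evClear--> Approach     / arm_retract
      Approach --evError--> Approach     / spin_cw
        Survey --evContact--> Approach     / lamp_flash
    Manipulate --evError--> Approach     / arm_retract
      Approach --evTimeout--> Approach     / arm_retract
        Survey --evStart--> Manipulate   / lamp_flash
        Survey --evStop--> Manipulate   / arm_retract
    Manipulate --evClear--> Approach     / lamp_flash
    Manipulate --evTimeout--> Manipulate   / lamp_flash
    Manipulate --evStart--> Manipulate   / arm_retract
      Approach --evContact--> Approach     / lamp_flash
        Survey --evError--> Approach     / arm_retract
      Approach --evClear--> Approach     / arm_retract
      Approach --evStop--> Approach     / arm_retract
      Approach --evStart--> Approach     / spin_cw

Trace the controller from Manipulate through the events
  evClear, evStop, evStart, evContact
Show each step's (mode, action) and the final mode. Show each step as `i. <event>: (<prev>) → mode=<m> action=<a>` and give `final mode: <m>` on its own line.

1. evClear: (Manipulate) → mode=Approach action=lamp_flash
2. evStop: (Approach) → mode=Approach action=arm_retract
3. evStart: (Approach) → mode=Approach action=spin_cw
4. evContact: (Approach) → mode=Approach action=lamp_flash

final mode: Approach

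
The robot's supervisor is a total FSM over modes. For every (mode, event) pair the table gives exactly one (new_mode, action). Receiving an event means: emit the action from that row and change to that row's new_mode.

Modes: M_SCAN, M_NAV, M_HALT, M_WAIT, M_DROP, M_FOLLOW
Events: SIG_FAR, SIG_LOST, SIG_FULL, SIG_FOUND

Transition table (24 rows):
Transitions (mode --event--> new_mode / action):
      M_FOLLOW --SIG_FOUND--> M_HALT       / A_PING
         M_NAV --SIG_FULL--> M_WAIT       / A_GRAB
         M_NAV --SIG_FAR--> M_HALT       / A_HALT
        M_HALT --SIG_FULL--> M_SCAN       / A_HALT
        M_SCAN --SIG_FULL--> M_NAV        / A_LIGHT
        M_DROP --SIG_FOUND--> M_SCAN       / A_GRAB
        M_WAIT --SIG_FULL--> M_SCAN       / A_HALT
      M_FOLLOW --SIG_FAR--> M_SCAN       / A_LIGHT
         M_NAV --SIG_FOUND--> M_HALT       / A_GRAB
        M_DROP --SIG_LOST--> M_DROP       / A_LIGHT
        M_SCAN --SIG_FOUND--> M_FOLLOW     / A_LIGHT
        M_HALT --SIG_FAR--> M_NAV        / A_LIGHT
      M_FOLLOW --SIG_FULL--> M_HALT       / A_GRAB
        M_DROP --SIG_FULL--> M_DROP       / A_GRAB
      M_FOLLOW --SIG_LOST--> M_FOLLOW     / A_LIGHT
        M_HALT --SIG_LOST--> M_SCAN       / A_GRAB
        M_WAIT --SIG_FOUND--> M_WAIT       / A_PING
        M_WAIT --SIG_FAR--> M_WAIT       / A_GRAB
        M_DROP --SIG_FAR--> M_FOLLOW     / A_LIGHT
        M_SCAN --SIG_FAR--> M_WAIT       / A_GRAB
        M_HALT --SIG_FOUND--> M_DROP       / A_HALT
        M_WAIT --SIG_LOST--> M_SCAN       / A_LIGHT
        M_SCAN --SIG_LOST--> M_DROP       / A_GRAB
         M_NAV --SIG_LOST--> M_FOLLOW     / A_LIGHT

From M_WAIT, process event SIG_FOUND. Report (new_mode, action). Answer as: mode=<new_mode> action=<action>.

mode=M_WAIT action=A_PING

current mode = M_WAIT; filter table to that mode:
  (M_WAIT, SIG_FULL) → (M_SCAN, A_HALT)
  (M_WAIT, SIG_FOUND) → (M_WAIT, A_PING)  ← event matches
  (M_WAIT, SIG_FAR) → (M_WAIT, A_GRAB)
  (M_WAIT, SIG_LOST) → (M_SCAN, A_LIGHT)
event = SIG_FOUND selects (M_WAIT, A_PING)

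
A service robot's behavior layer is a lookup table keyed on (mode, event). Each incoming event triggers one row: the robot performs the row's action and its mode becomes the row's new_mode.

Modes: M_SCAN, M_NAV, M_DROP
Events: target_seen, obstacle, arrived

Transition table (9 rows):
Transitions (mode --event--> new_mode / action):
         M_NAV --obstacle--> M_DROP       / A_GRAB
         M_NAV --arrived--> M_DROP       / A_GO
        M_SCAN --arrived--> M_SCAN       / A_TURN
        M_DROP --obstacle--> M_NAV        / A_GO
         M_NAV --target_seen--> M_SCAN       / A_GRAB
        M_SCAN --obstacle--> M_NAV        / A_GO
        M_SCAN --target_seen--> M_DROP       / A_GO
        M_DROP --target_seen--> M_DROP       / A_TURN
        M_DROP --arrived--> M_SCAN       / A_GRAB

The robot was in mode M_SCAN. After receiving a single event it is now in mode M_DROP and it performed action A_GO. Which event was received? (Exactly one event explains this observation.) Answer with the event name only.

try target_seen: (M_SCAN, target_seen) → (M_DROP, A_GO)  ← matches
try obstacle: (M_SCAN, obstacle) → (M_NAV, A_GO)
try arrived: (M_SCAN, arrived) → (M_SCAN, A_TURN)

target_seen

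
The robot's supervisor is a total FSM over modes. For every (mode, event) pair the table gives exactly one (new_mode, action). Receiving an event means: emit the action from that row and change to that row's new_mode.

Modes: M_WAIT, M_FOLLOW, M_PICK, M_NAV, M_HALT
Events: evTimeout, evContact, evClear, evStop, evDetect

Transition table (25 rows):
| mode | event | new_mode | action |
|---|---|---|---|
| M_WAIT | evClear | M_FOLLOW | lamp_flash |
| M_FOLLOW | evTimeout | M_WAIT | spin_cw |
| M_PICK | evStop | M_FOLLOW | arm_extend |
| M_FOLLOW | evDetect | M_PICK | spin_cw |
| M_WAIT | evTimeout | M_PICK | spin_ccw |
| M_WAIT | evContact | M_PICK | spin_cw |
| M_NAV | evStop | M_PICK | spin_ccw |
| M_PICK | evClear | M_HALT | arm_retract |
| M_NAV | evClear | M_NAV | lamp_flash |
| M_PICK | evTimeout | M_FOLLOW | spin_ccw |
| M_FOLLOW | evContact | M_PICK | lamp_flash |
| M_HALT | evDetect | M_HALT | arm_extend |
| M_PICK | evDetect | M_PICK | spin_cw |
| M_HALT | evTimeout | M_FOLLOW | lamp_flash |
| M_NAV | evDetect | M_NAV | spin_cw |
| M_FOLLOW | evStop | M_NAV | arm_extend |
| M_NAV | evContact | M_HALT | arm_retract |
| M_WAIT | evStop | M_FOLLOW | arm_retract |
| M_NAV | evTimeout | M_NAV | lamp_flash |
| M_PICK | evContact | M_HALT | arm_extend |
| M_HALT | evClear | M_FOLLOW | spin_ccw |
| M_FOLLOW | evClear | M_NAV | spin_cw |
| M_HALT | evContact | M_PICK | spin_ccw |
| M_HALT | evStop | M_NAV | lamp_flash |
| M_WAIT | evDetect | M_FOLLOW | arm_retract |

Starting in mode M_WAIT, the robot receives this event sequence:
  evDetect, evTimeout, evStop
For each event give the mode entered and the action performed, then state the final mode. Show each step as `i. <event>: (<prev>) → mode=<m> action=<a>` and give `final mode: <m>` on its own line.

final mode: M_FOLLOW

1. evDetect: (M_WAIT) → mode=M_FOLLOW action=arm_retract
2. evTimeout: (M_FOLLOW) → mode=M_WAIT action=spin_cw
3. evStop: (M_WAIT) → mode=M_FOLLOW action=arm_retract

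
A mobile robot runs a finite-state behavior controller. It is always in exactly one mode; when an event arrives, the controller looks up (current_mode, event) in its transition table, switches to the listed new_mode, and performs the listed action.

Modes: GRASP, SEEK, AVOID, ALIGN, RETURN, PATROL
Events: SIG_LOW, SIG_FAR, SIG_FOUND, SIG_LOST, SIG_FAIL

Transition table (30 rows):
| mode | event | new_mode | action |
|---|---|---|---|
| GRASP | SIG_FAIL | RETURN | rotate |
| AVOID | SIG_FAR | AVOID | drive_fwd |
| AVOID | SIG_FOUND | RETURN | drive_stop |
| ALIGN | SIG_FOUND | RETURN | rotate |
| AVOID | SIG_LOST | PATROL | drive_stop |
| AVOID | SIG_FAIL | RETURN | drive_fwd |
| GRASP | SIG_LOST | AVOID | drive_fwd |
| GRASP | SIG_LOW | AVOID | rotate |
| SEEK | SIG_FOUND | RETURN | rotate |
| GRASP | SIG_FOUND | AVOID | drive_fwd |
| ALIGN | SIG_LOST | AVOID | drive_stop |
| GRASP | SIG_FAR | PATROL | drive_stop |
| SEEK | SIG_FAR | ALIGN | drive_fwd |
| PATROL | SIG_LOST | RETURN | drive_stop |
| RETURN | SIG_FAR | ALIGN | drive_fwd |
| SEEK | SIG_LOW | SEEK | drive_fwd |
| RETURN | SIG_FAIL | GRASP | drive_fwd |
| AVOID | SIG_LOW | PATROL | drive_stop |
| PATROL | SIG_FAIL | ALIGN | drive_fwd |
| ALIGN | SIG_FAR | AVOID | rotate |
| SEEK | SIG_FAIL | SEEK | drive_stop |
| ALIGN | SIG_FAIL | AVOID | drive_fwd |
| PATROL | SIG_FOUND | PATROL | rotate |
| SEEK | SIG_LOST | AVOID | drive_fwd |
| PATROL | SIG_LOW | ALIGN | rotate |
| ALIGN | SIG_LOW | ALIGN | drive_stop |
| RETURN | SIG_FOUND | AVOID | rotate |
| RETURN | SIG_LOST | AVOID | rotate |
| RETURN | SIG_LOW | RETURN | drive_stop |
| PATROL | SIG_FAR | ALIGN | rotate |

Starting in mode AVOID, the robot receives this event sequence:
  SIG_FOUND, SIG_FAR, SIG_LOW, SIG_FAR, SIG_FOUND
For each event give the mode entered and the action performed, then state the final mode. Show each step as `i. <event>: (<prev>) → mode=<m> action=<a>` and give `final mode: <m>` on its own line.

1. SIG_FOUND: (AVOID) → mode=RETURN action=drive_stop
2. SIG_FAR: (RETURN) → mode=ALIGN action=drive_fwd
3. SIG_LOW: (ALIGN) → mode=ALIGN action=drive_stop
4. SIG_FAR: (ALIGN) → mode=AVOID action=rotate
5. SIG_FOUND: (AVOID) → mode=RETURN action=drive_stop

final mode: RETURN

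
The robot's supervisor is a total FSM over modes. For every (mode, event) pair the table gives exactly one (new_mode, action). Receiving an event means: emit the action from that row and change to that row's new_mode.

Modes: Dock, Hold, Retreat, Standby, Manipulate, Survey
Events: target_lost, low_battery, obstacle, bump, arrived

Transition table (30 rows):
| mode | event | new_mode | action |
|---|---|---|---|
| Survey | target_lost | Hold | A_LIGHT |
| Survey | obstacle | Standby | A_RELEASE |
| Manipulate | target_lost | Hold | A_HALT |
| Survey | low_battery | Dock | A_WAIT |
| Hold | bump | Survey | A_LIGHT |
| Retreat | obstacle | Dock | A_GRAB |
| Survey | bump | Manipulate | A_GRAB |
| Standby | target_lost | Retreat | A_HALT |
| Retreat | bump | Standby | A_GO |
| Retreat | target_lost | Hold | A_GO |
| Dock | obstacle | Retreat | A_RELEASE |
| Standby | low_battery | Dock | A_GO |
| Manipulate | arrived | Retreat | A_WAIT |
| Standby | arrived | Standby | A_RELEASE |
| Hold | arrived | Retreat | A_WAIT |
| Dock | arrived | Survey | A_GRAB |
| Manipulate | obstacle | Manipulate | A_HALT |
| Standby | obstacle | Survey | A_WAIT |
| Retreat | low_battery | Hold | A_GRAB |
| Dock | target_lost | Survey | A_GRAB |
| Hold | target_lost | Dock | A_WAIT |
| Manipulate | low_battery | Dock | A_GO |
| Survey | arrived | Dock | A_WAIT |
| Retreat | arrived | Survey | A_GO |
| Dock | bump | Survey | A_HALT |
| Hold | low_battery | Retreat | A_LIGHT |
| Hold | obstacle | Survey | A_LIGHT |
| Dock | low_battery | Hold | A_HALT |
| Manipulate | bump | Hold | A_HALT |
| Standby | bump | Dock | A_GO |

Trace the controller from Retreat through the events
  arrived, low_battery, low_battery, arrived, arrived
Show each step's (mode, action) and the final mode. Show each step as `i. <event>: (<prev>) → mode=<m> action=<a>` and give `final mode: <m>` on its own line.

1. arrived: (Retreat) → mode=Survey action=A_GO
2. low_battery: (Survey) → mode=Dock action=A_WAIT
3. low_battery: (Dock) → mode=Hold action=A_HALT
4. arrived: (Hold) → mode=Retreat action=A_WAIT
5. arrived: (Retreat) → mode=Survey action=A_GO

final mode: Survey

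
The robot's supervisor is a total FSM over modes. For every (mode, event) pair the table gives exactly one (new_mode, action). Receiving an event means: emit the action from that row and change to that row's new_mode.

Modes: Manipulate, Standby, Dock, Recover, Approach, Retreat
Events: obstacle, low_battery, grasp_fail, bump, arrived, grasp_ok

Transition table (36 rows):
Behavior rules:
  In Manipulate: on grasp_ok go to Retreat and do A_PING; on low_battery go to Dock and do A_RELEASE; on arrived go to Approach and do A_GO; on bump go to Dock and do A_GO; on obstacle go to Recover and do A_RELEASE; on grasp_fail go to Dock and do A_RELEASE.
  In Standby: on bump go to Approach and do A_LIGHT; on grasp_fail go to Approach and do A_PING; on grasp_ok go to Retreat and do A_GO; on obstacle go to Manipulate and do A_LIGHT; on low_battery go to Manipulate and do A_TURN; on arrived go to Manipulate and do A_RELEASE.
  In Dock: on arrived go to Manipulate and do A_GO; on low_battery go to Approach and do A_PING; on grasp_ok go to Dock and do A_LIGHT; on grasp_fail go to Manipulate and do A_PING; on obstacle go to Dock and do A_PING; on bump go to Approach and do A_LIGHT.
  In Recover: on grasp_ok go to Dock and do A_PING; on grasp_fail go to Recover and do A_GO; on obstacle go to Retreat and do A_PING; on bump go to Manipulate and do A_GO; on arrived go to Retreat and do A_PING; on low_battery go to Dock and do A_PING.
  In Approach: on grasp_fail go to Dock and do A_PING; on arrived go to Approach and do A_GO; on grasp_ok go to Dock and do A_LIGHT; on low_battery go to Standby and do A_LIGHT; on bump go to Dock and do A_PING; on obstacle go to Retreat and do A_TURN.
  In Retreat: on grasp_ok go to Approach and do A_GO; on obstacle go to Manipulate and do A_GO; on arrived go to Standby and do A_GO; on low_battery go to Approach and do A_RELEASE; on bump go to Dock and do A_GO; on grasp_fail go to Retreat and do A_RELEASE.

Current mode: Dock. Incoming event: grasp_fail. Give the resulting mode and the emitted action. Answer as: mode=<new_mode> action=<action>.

current mode = Dock; filter table to that mode:
  (Dock, arrived) → (Manipulate, A_GO)
  (Dock, low_battery) → (Approach, A_PING)
  (Dock, grasp_ok) → (Dock, A_LIGHT)
  (Dock, grasp_fail) → (Manipulate, A_PING)  ← event matches
  (Dock, obstacle) → (Dock, A_PING)
  (Dock, bump) → (Approach, A_LIGHT)
event = grasp_fail selects (Manipulate, A_PING)

mode=Manipulate action=A_PING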